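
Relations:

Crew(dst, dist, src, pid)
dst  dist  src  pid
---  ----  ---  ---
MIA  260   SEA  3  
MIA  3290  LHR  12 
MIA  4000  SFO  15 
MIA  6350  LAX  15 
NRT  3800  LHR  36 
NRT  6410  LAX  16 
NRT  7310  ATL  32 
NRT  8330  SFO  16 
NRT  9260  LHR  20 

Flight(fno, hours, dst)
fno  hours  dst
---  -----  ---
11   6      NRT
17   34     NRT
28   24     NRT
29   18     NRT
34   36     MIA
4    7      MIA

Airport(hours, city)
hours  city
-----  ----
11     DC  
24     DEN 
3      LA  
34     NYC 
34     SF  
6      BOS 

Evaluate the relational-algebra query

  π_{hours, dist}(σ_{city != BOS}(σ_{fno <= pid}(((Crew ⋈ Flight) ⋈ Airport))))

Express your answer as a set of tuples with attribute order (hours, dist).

{(24, 3800), (24, 7310), (34, 3800), (34, 7310), (34, 9260)}

Natural join on dst: {(MIA, 260, SEA, 3, 34, 36), (MIA, 260, SEA, 3, 4, 7), (MIA, 3290, LHR, 12, 34, 36), (MIA, 3290, LHR, 12, 4, 7), (MIA, 4000, SFO, 15, 34, 36), (MIA, 4000, SFO, 15, 4, 7), (MIA, 6350, LAX, 15, 34, 36), (MIA, 6350, LAX, 15, 4, 7), (NRT, 3800, LHR, 36, 11, 6), (NRT, 3800, LHR, 36, 17, 34), (NRT, 3800, LHR, 36, 28, 24), (NRT, 3800, LHR, 36, 29, 18), (NRT, 6410, LAX, 16, 11, 6), (NRT, 6410, LAX, 16, 17, 34), (NRT, 6410, LAX, 16, 28, 24), (NRT, 6410, LAX, 16, 29, 18), (NRT, 7310, ATL, 32, 11, 6), (NRT, 7310, ATL, 32, 17, 34), (NRT, 7310, ATL, 32, 28, 24), (NRT, 7310, ATL, 32, 29, 18), (NRT, 8330, SFO, 16, 11, 6), (NRT, 8330, SFO, 16, 17, 34), (NRT, 8330, SFO, 16, 28, 24), (NRT, 8330, SFO, 16, 29, 18), (NRT, 9260, LHR, 20, 11, 6), (NRT, 9260, LHR, 20, 17, 34), (NRT, 9260, LHR, 20, 28, 24), (NRT, 9260, LHR, 20, 29, 18)}
Natural join on hours: {(NRT, 3800, LHR, 36, 11, 6, BOS), (NRT, 3800, LHR, 36, 17, 34, NYC), (NRT, 3800, LHR, 36, 17, 34, SF), (NRT, 3800, LHR, 36, 28, 24, DEN), (NRT, 6410, LAX, 16, 11, 6, BOS), (NRT, 6410, LAX, 16, 17, 34, NYC), (NRT, 6410, LAX, 16, 17, 34, SF), (NRT, 6410, LAX, 16, 28, 24, DEN), (NRT, 7310, ATL, 32, 11, 6, BOS), (NRT, 7310, ATL, 32, 17, 34, NYC), (NRT, 7310, ATL, 32, 17, 34, SF), (NRT, 7310, ATL, 32, 28, 24, DEN), (NRT, 8330, SFO, 16, 11, 6, BOS), (NRT, 8330, SFO, 16, 17, 34, NYC), (NRT, 8330, SFO, 16, 17, 34, SF), (NRT, 8330, SFO, 16, 28, 24, DEN), (NRT, 9260, LHR, 20, 11, 6, BOS), (NRT, 9260, LHR, 20, 17, 34, NYC), (NRT, 9260, LHR, 20, 17, 34, SF), (NRT, 9260, LHR, 20, 28, 24, DEN)}
Filtering on fno <= pid leaves {(NRT, 3800, LHR, 36, 11, 6, BOS), (NRT, 3800, LHR, 36, 17, 34, NYC), (NRT, 3800, LHR, 36, 17, 34, SF), (NRT, 3800, LHR, 36, 28, 24, DEN), (NRT, 6410, LAX, 16, 11, 6, BOS), (NRT, 7310, ATL, 32, 11, 6, BOS), (NRT, 7310, ATL, 32, 17, 34, NYC), (NRT, 7310, ATL, 32, 17, 34, SF), (NRT, 7310, ATL, 32, 28, 24, DEN), (NRT, 8330, SFO, 16, 11, 6, BOS), (NRT, 9260, LHR, 20, 11, 6, BOS), (NRT, 9260, LHR, 20, 17, 34, NYC), (NRT, 9260, LHR, 20, 17, 34, SF)}.
Filtering on city != BOS leaves {(NRT, 3800, LHR, 36, 17, 34, NYC), (NRT, 3800, LHR, 36, 17, 34, SF), (NRT, 3800, LHR, 36, 28, 24, DEN), (NRT, 7310, ATL, 32, 17, 34, NYC), (NRT, 7310, ATL, 32, 17, 34, SF), (NRT, 7310, ATL, 32, 28, 24, DEN), (NRT, 9260, LHR, 20, 17, 34, NYC), (NRT, 9260, LHR, 20, 17, 34, SF)}.
π[hours, dist]: project onto (hours, dist) (3 duplicate(s) eliminated) → {(24, 3800), (24, 7310), (34, 3800), (34, 7310), (34, 9260)}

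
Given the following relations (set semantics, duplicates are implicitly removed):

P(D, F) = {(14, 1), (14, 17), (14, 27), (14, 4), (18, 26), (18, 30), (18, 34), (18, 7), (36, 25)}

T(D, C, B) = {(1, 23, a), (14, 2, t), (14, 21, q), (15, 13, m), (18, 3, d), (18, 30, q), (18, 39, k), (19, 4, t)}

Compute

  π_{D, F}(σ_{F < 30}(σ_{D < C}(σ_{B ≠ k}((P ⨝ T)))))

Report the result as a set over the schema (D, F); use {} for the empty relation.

{(14, 1), (14, 17), (14, 27), (14, 4), (18, 26), (18, 7)}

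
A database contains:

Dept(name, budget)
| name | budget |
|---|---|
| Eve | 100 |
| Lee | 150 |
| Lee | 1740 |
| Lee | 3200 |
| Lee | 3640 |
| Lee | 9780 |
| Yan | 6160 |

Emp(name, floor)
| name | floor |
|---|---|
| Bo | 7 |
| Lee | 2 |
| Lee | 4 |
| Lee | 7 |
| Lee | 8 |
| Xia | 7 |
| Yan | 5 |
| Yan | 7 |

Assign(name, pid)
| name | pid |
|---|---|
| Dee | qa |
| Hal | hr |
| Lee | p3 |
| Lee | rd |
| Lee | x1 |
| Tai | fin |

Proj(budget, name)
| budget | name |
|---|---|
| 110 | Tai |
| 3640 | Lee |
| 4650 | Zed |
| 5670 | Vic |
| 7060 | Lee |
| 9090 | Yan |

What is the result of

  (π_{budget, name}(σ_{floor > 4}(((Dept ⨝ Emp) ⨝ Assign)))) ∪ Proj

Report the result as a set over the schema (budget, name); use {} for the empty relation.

{(110, Tai), (150, Lee), (1740, Lee), (3200, Lee), (3640, Lee), (4650, Zed), (5670, Vic), (7060, Lee), (9090, Yan), (9780, Lee)}

Joining Dept and Emp on name yields {(Lee, 150, 2), (Lee, 150, 4), (Lee, 150, 7), (Lee, 150, 8), (Lee, 1740, 2), (Lee, 1740, 4), (Lee, 1740, 7), (Lee, 1740, 8), (Lee, 3200, 2), (Lee, 3200, 4), (Lee, 3200, 7), (Lee, 3200, 8), (Lee, 3640, 2), (Lee, 3640, 4), (Lee, 3640, 7), (Lee, 3640, 8), (Lee, 9780, 2), (Lee, 9780, 4), (Lee, 9780, 7), (Lee, 9780, 8), (Yan, 6160, 5), (Yan, 6160, 7)}.
Joining (Dept ⨝ Emp) and Assign on name yields {(Lee, 150, 2, p3), (Lee, 150, 2, rd), (Lee, 150, 2, x1), (Lee, 150, 4, p3), (Lee, 150, 4, rd), (Lee, 150, 4, x1), (Lee, 150, 7, p3), (Lee, 150, 7, rd), (Lee, 150, 7, x1), (Lee, 150, 8, p3), (Lee, 150, 8, rd), (Lee, 150, 8, x1), (Lee, 1740, 2, p3), (Lee, 1740, 2, rd), (Lee, 1740, 2, x1), (Lee, 1740, 4, p3), (Lee, 1740, 4, rd), (Lee, 1740, 4, x1), (Lee, 1740, 7, p3), (Lee, 1740, 7, rd), (Lee, 1740, 7, x1), (Lee, 1740, 8, p3), (Lee, 1740, 8, rd), (Lee, 1740, 8, x1), (Lee, 3200, 2, p3), (Lee, 3200, 2, rd), (Lee, 3200, 2, x1), (Lee, 3200, 4, p3), (Lee, 3200, 4, rd), (Lee, 3200, 4, x1), (Lee, 3200, 7, p3), (Lee, 3200, 7, rd), (Lee, 3200, 7, x1), (Lee, 3200, 8, p3), (Lee, 3200, 8, rd), (Lee, 3200, 8, x1), (Lee, 3640, 2, p3), (Lee, 3640, 2, rd), (Lee, 3640, 2, x1), (Lee, 3640, 4, p3), (Lee, 3640, 4, rd), (Lee, 3640, 4, x1), (Lee, 3640, 7, p3), (Lee, 3640, 7, rd), (Lee, 3640, 7, x1), (Lee, 3640, 8, p3), (Lee, 3640, 8, rd), (Lee, 3640, 8, x1), (Lee, 9780, 2, p3), (Lee, 9780, 2, rd), (Lee, 9780, 2, x1), (Lee, 9780, 4, p3), (Lee, 9780, 4, rd), (Lee, 9780, 4, x1), (Lee, 9780, 7, p3), (Lee, 9780, 7, rd), (Lee, 9780, 7, x1), (Lee, 9780, 8, p3), (Lee, 9780, 8, rd), (Lee, 9780, 8, x1)}.
σ[floor > 4]: keep tuples satisfying floor > 4 → {(Lee, 150, 7, p3), (Lee, 150, 7, rd), (Lee, 150, 7, x1), (Lee, 150, 8, p3), (Lee, 150, 8, rd), (Lee, 150, 8, x1), (Lee, 1740, 7, p3), (Lee, 1740, 7, rd), (Lee, 1740, 7, x1), (Lee, 1740, 8, p3), (Lee, 1740, 8, rd), (Lee, 1740, 8, x1), (Lee, 3200, 7, p3), (Lee, 3200, 7, rd), (Lee, 3200, 7, x1), (Lee, 3200, 8, p3), (Lee, 3200, 8, rd), (Lee, 3200, 8, x1), (Lee, 3640, 7, p3), (Lee, 3640, 7, rd), (Lee, 3640, 7, x1), (Lee, 3640, 8, p3), (Lee, 3640, 8, rd), (Lee, 3640, 8, x1), (Lee, 9780, 7, p3), (Lee, 9780, 7, rd), (Lee, 9780, 7, x1), (Lee, 9780, 8, p3), (Lee, 9780, 8, rd), (Lee, 9780, 8, x1)}
Projecting to budget, name (25 duplicate(s) eliminated): {(150, Lee), (1740, Lee), (3200, Lee), (3640, Lee), (9780, Lee)}
Union: {(150, Lee), (1740, Lee), (3200, Lee), (3640, Lee), (9780, Lee)} with {(110, Tai), (3640, Lee), (4650, Zed), (5670, Vic), (7060, Lee), (9090, Yan)} → {(110, Tai), (150, Lee), (1740, Lee), (3200, Lee), (3640, Lee), (4650, Zed), (5670, Vic), (7060, Lee), (9090, Yan), (9780, Lee)}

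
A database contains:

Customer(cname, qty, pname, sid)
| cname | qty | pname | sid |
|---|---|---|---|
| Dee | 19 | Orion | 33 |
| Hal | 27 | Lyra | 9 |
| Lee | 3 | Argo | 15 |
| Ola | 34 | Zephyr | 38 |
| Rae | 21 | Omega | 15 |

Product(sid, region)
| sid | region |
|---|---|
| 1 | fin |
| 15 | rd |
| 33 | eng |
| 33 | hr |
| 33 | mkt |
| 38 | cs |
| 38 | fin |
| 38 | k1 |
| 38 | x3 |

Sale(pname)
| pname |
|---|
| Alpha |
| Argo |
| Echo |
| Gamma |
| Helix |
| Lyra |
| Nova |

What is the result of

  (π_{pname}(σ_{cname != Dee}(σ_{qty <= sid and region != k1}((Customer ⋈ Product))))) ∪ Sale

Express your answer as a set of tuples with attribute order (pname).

Joining Customer and Product on sid yields {(Dee, 19, Orion, 33, eng), (Dee, 19, Orion, 33, hr), (Dee, 19, Orion, 33, mkt), (Lee, 3, Argo, 15, rd), (Ola, 34, Zephyr, 38, cs), (Ola, 34, Zephyr, 38, fin), (Ola, 34, Zephyr, 38, k1), (Ola, 34, Zephyr, 38, x3), (Rae, 21, Omega, 15, rd)}.
Filtering on qty <= sid and region != k1 leaves {(Dee, 19, Orion, 33, eng), (Dee, 19, Orion, 33, hr), (Dee, 19, Orion, 33, mkt), (Lee, 3, Argo, 15, rd), (Ola, 34, Zephyr, 38, cs), (Ola, 34, Zephyr, 38, fin), (Ola, 34, Zephyr, 38, x3)}.
Filtering on cname != Dee leaves {(Lee, 3, Argo, 15, rd), (Ola, 34, Zephyr, 38, cs), (Ola, 34, Zephyr, 38, fin), (Ola, 34, Zephyr, 38, x3)}.
Keep only column(s) pname (2 duplicate(s) eliminated): {Argo, Zephyr}
Set union of the two operands is {Alpha, Argo, Echo, Gamma, Helix, Lyra, Nova, Zephyr}.

{Alpha, Argo, Echo, Gamma, Helix, Lyra, Nova, Zephyr}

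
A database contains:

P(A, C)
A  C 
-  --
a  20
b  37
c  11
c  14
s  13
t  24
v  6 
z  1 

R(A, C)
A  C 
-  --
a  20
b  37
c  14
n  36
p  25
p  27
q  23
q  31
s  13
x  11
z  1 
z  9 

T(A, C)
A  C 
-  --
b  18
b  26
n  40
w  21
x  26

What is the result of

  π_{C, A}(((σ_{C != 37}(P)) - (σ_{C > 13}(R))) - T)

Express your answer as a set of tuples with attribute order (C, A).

{(1, z), (11, c), (13, s), (24, t), (6, v)}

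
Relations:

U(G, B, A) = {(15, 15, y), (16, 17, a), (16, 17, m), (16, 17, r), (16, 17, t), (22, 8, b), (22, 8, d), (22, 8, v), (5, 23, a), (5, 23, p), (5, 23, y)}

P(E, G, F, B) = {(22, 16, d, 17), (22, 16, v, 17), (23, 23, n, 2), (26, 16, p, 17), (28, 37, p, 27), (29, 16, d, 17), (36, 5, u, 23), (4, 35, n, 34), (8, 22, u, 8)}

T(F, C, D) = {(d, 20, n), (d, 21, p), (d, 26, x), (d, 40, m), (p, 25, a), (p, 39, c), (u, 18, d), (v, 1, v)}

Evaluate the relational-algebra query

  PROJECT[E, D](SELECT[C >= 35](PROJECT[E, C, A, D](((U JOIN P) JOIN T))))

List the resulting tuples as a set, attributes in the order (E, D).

Joining U and P on G, B yields {(16, 17, a, 22, d), (16, 17, a, 22, v), (16, 17, a, 26, p), (16, 17, a, 29, d), (16, 17, m, 22, d), (16, 17, m, 22, v), (16, 17, m, 26, p), (16, 17, m, 29, d), (16, 17, r, 22, d), (16, 17, r, 22, v), (16, 17, r, 26, p), (16, 17, r, 29, d), (16, 17, t, 22, d), (16, 17, t, 22, v), (16, 17, t, 26, p), (16, 17, t, 29, d), (22, 8, b, 8, u), (22, 8, d, 8, u), (22, 8, v, 8, u), (5, 23, a, 36, u), (5, 23, p, 36, u), (5, 23, y, 36, u)}.
Joining (U JOIN P) and T on F yields {(16, 17, a, 22, d, 20, n), (16, 17, a, 22, d, 21, p), (16, 17, a, 22, d, 26, x), (16, 17, a, 22, d, 40, m), (16, 17, a, 22, v, 1, v), (16, 17, a, 26, p, 25, a), (16, 17, a, 26, p, 39, c), (16, 17, a, 29, d, 20, n), (16, 17, a, 29, d, 21, p), (16, 17, a, 29, d, 26, x), (16, 17, a, 29, d, 40, m), (16, 17, m, 22, d, 20, n), (16, 17, m, 22, d, 21, p), (16, 17, m, 22, d, 26, x), (16, 17, m, 22, d, 40, m), (16, 17, m, 22, v, 1, v), (16, 17, m, 26, p, 25, a), (16, 17, m, 26, p, 39, c), (16, 17, m, 29, d, 20, n), (16, 17, m, 29, d, 21, p), (16, 17, m, 29, d, 26, x), (16, 17, m, 29, d, 40, m), (16, 17, r, 22, d, 20, n), (16, 17, r, 22, d, 21, p), (16, 17, r, 22, d, 26, x), (16, 17, r, 22, d, 40, m), (16, 17, r, 22, v, 1, v), (16, 17, r, 26, p, 25, a), (16, 17, r, 26, p, 39, c), (16, 17, r, 29, d, 20, n), (16, 17, r, 29, d, 21, p), (16, 17, r, 29, d, 26, x), (16, 17, r, 29, d, 40, m), (16, 17, t, 22, d, 20, n), (16, 17, t, 22, d, 21, p), (16, 17, t, 22, d, 26, x), (16, 17, t, 22, d, 40, m), (16, 17, t, 22, v, 1, v), (16, 17, t, 26, p, 25, a), (16, 17, t, 26, p, 39, c), (16, 17, t, 29, d, 20, n), (16, 17, t, 29, d, 21, p), (16, 17, t, 29, d, 26, x), (16, 17, t, 29, d, 40, m), (22, 8, b, 8, u, 18, d), (22, 8, d, 8, u, 18, d), (22, 8, v, 8, u, 18, d), (5, 23, a, 36, u, 18, d), (5, 23, p, 36, u, 18, d), (5, 23, y, 36, u, 18, d)}.
Keep only column(s) E, C, A, D: {(22, 1, a, v), (22, 1, m, v), (22, 1, r, v), (22, 1, t, v), (22, 20, a, n), (22, 20, m, n), (22, 20, r, n), (22, 20, t, n), (22, 21, a, p), (22, 21, m, p), (22, 21, r, p), (22, 21, t, p), (22, 26, a, x), (22, 26, m, x), (22, 26, r, x), (22, 26, t, x), (22, 40, a, m), (22, 40, m, m), (22, 40, r, m), (22, 40, t, m), (26, 25, a, a), (26, 25, m, a), (26, 25, r, a), (26, 25, t, a), (26, 39, a, c), (26, 39, m, c), (26, 39, r, c), (26, 39, t, c), (29, 20, a, n), (29, 20, m, n), (29, 20, r, n), (29, 20, t, n), (29, 21, a, p), (29, 21, m, p), (29, 21, r, p), (29, 21, t, p), (29, 26, a, x), (29, 26, m, x), (29, 26, r, x), (29, 26, t, x), (29, 40, a, m), (29, 40, m, m), (29, 40, r, m), (29, 40, t, m), (36, 18, a, d), (36, 18, p, d), (36, 18, y, d), (8, 18, b, d), (8, 18, d, d), (8, 18, v, d)}
Apply σ_{C >= 35}; surviving tuples: {(22, 40, a, m), (22, 40, m, m), (22, 40, r, m), (22, 40, t, m), (26, 39, a, c), (26, 39, m, c), (26, 39, r, c), (26, 39, t, c), (29, 40, a, m), (29, 40, m, m), (29, 40, r, m), (29, 40, t, m)}
Keep only column(s) E, D (9 duplicate(s) eliminated): {(22, m), (26, c), (29, m)}

{(22, m), (26, c), (29, m)}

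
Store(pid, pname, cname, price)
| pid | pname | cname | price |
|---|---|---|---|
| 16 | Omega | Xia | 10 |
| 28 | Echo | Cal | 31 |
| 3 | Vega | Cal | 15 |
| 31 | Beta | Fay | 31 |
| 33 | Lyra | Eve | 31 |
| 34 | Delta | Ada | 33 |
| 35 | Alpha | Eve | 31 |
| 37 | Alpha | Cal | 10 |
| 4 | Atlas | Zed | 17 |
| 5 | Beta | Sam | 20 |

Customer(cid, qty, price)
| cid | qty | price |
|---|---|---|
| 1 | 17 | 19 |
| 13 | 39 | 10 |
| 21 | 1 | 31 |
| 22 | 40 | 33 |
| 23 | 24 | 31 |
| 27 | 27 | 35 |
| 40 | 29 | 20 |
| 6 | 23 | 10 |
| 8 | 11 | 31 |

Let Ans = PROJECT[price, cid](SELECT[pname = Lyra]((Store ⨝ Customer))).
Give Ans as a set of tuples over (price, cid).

Natural join on price: {(16, Omega, Xia, 10, 13, 39), (16, Omega, Xia, 10, 6, 23), (28, Echo, Cal, 31, 21, 1), (28, Echo, Cal, 31, 23, 24), (28, Echo, Cal, 31, 8, 11), (31, Beta, Fay, 31, 21, 1), (31, Beta, Fay, 31, 23, 24), (31, Beta, Fay, 31, 8, 11), (33, Lyra, Eve, 31, 21, 1), (33, Lyra, Eve, 31, 23, 24), (33, Lyra, Eve, 31, 8, 11), (34, Delta, Ada, 33, 22, 40), (35, Alpha, Eve, 31, 21, 1), (35, Alpha, Eve, 31, 23, 24), (35, Alpha, Eve, 31, 8, 11), (37, Alpha, Cal, 10, 13, 39), (37, Alpha, Cal, 10, 6, 23), (5, Beta, Sam, 20, 40, 29)}
Selection pname = Lyra: {(33, Lyra, Eve, 31, 21, 1), (33, Lyra, Eve, 31, 23, 24), (33, Lyra, Eve, 31, 8, 11)}
Projecting to price, cid: {(31, 21), (31, 23), (31, 8)}

{(31, 21), (31, 23), (31, 8)}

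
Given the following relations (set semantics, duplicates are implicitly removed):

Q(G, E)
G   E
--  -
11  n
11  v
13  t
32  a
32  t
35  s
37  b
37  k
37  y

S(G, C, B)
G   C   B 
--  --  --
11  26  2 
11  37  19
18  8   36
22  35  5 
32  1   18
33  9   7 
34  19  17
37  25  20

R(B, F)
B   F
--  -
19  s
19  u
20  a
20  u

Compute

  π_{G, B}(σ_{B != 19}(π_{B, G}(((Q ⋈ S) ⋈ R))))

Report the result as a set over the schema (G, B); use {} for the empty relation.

{(37, 20)}

Natural join on G: {(11, n, 26, 2), (11, n, 37, 19), (11, v, 26, 2), (11, v, 37, 19), (32, a, 1, 18), (32, t, 1, 18), (37, b, 25, 20), (37, k, 25, 20), (37, y, 25, 20)}
Natural join on B: {(11, n, 37, 19, s), (11, n, 37, 19, u), (11, v, 37, 19, s), (11, v, 37, 19, u), (37, b, 25, 20, a), (37, b, 25, 20, u), (37, k, 25, 20, a), (37, k, 25, 20, u), (37, y, 25, 20, a), (37, y, 25, 20, u)}
π_{B, G} gives {(19, 11), (20, 37)} (8 duplicate(s) eliminated).
Filtering on B != 19 leaves {(20, 37)}.
π_{G, B} gives {(37, 20)}.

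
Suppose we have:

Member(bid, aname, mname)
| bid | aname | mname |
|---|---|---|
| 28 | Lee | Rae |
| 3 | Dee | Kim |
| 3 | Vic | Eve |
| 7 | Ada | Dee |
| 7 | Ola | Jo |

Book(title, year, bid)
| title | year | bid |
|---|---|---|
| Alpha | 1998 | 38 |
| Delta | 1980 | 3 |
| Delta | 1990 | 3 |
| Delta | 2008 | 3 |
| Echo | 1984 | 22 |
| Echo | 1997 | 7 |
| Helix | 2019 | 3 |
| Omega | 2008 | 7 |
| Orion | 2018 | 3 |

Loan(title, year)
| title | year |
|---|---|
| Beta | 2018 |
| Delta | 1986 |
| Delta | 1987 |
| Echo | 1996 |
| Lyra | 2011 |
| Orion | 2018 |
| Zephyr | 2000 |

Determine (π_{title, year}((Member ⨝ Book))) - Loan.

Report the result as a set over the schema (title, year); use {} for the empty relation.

Natural join on bid: {(3, Dee, Kim, Delta, 1980), (3, Dee, Kim, Delta, 1990), (3, Dee, Kim, Delta, 2008), (3, Dee, Kim, Helix, 2019), (3, Dee, Kim, Orion, 2018), (3, Vic, Eve, Delta, 1980), (3, Vic, Eve, Delta, 1990), (3, Vic, Eve, Delta, 2008), (3, Vic, Eve, Helix, 2019), (3, Vic, Eve, Orion, 2018), (7, Ada, Dee, Echo, 1997), (7, Ada, Dee, Omega, 2008), (7, Ola, Jo, Echo, 1997), (7, Ola, Jo, Omega, 2008)}
π_{title, year} gives {(Delta, 1980), (Delta, 1990), (Delta, 2008), (Echo, 1997), (Helix, 2019), (Omega, 2008), (Orion, 2018)} (7 duplicate(s) eliminated).
Taking the difference: {(Delta, 1980), (Delta, 1990), (Delta, 2008), (Echo, 1997), (Helix, 2019), (Omega, 2008)}

{(Delta, 1980), (Delta, 1990), (Delta, 2008), (Echo, 1997), (Helix, 2019), (Omega, 2008)}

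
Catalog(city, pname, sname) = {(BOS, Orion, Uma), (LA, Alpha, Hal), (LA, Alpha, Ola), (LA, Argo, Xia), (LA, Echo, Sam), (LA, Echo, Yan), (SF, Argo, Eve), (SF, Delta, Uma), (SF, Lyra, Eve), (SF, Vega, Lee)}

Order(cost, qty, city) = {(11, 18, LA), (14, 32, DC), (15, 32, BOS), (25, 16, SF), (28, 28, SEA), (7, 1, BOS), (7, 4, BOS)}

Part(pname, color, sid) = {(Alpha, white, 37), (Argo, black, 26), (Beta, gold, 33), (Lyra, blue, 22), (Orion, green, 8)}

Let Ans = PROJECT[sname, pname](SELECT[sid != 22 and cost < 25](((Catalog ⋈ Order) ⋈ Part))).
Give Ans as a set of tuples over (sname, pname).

{(Hal, Alpha), (Ola, Alpha), (Uma, Orion), (Xia, Argo)}

Catalog ⋈ Order (natural join on city): {(BOS, Orion, Uma, 15, 32), (BOS, Orion, Uma, 7, 1), (BOS, Orion, Uma, 7, 4), (LA, Alpha, Hal, 11, 18), (LA, Alpha, Ola, 11, 18), (LA, Argo, Xia, 11, 18), (LA, Echo, Sam, 11, 18), (LA, Echo, Yan, 11, 18), (SF, Argo, Eve, 25, 16), (SF, Delta, Uma, 25, 16), (SF, Lyra, Eve, 25, 16), (SF, Vega, Lee, 25, 16)}
(Catalog ⋈ Order) ⋈ Part (natural join on pname): {(BOS, Orion, Uma, 15, 32, green, 8), (BOS, Orion, Uma, 7, 1, green, 8), (BOS, Orion, Uma, 7, 4, green, 8), (LA, Alpha, Hal, 11, 18, white, 37), (LA, Alpha, Ola, 11, 18, white, 37), (LA, Argo, Xia, 11, 18, black, 26), (SF, Argo, Eve, 25, 16, black, 26), (SF, Lyra, Eve, 25, 16, blue, 22)}
Filtering on sid != 22 and cost < 25 leaves {(BOS, Orion, Uma, 15, 32, green, 8), (BOS, Orion, Uma, 7, 1, green, 8), (BOS, Orion, Uma, 7, 4, green, 8), (LA, Alpha, Hal, 11, 18, white, 37), (LA, Alpha, Ola, 11, 18, white, 37), (LA, Argo, Xia, 11, 18, black, 26)}.
Projecting to sname, pname (2 duplicate(s) eliminated): {(Hal, Alpha), (Ola, Alpha), (Uma, Orion), (Xia, Argo)}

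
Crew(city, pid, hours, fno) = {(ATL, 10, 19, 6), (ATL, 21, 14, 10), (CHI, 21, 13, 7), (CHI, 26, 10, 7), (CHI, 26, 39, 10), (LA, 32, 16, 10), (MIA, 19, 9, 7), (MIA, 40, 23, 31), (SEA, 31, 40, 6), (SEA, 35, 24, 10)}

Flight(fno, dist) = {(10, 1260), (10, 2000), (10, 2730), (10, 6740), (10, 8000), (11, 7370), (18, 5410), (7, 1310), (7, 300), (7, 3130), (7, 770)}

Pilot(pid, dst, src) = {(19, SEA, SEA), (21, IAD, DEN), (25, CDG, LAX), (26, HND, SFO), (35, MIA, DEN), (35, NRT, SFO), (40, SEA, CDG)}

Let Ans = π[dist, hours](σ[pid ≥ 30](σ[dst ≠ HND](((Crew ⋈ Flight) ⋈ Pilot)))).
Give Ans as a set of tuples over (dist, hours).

{(1260, 24), (2000, 24), (2730, 24), (6740, 24), (8000, 24)}

Natural join on fno: {(ATL, 21, 14, 10, 1260), (ATL, 21, 14, 10, 2000), (ATL, 21, 14, 10, 2730), (ATL, 21, 14, 10, 6740), (ATL, 21, 14, 10, 8000), (CHI, 21, 13, 7, 1310), (CHI, 21, 13, 7, 300), (CHI, 21, 13, 7, 3130), (CHI, 21, 13, 7, 770), (CHI, 26, 10, 7, 1310), (CHI, 26, 10, 7, 300), (CHI, 26, 10, 7, 3130), (CHI, 26, 10, 7, 770), (CHI, 26, 39, 10, 1260), (CHI, 26, 39, 10, 2000), (CHI, 26, 39, 10, 2730), (CHI, 26, 39, 10, 6740), (CHI, 26, 39, 10, 8000), (LA, 32, 16, 10, 1260), (LA, 32, 16, 10, 2000), (LA, 32, 16, 10, 2730), (LA, 32, 16, 10, 6740), (LA, 32, 16, 10, 8000), (MIA, 19, 9, 7, 1310), (MIA, 19, 9, 7, 300), (MIA, 19, 9, 7, 3130), (MIA, 19, 9, 7, 770), (SEA, 35, 24, 10, 1260), (SEA, 35, 24, 10, 2000), (SEA, 35, 24, 10, 2730), (SEA, 35, 24, 10, 6740), (SEA, 35, 24, 10, 8000)}
Natural join on pid: {(ATL, 21, 14, 10, 1260, IAD, DEN), (ATL, 21, 14, 10, 2000, IAD, DEN), (ATL, 21, 14, 10, 2730, IAD, DEN), (ATL, 21, 14, 10, 6740, IAD, DEN), (ATL, 21, 14, 10, 8000, IAD, DEN), (CHI, 21, 13, 7, 1310, IAD, DEN), (CHI, 21, 13, 7, 300, IAD, DEN), (CHI, 21, 13, 7, 3130, IAD, DEN), (CHI, 21, 13, 7, 770, IAD, DEN), (CHI, 26, 10, 7, 1310, HND, SFO), (CHI, 26, 10, 7, 300, HND, SFO), (CHI, 26, 10, 7, 3130, HND, SFO), (CHI, 26, 10, 7, 770, HND, SFO), (CHI, 26, 39, 10, 1260, HND, SFO), (CHI, 26, 39, 10, 2000, HND, SFO), (CHI, 26, 39, 10, 2730, HND, SFO), (CHI, 26, 39, 10, 6740, HND, SFO), (CHI, 26, 39, 10, 8000, HND, SFO), (MIA, 19, 9, 7, 1310, SEA, SEA), (MIA, 19, 9, 7, 300, SEA, SEA), (MIA, 19, 9, 7, 3130, SEA, SEA), (MIA, 19, 9, 7, 770, SEA, SEA), (SEA, 35, 24, 10, 1260, MIA, DEN), (SEA, 35, 24, 10, 1260, NRT, SFO), (SEA, 35, 24, 10, 2000, MIA, DEN), (SEA, 35, 24, 10, 2000, NRT, SFO), (SEA, 35, 24, 10, 2730, MIA, DEN), (SEA, 35, 24, 10, 2730, NRT, SFO), (SEA, 35, 24, 10, 6740, MIA, DEN), (SEA, 35, 24, 10, 6740, NRT, SFO), (SEA, 35, 24, 10, 8000, MIA, DEN), (SEA, 35, 24, 10, 8000, NRT, SFO)}
σ[dst ≠ HND]: keep tuples satisfying dst ≠ HND → {(ATL, 21, 14, 10, 1260, IAD, DEN), (ATL, 21, 14, 10, 2000, IAD, DEN), (ATL, 21, 14, 10, 2730, IAD, DEN), (ATL, 21, 14, 10, 6740, IAD, DEN), (ATL, 21, 14, 10, 8000, IAD, DEN), (CHI, 21, 13, 7, 1310, IAD, DEN), (CHI, 21, 13, 7, 300, IAD, DEN), (CHI, 21, 13, 7, 3130, IAD, DEN), (CHI, 21, 13, 7, 770, IAD, DEN), (MIA, 19, 9, 7, 1310, SEA, SEA), (MIA, 19, 9, 7, 300, SEA, SEA), (MIA, 19, 9, 7, 3130, SEA, SEA), (MIA, 19, 9, 7, 770, SEA, SEA), (SEA, 35, 24, 10, 1260, MIA, DEN), (SEA, 35, 24, 10, 1260, NRT, SFO), (SEA, 35, 24, 10, 2000, MIA, DEN), (SEA, 35, 24, 10, 2000, NRT, SFO), (SEA, 35, 24, 10, 2730, MIA, DEN), (SEA, 35, 24, 10, 2730, NRT, SFO), (SEA, 35, 24, 10, 6740, MIA, DEN), (SEA, 35, 24, 10, 6740, NRT, SFO), (SEA, 35, 24, 10, 8000, MIA, DEN), (SEA, 35, 24, 10, 8000, NRT, SFO)}
σ[pid ≥ 30]: keep tuples satisfying pid ≥ 30 → {(SEA, 35, 24, 10, 1260, MIA, DEN), (SEA, 35, 24, 10, 1260, NRT, SFO), (SEA, 35, 24, 10, 2000, MIA, DEN), (SEA, 35, 24, 10, 2000, NRT, SFO), (SEA, 35, 24, 10, 2730, MIA, DEN), (SEA, 35, 24, 10, 2730, NRT, SFO), (SEA, 35, 24, 10, 6740, MIA, DEN), (SEA, 35, 24, 10, 6740, NRT, SFO), (SEA, 35, 24, 10, 8000, MIA, DEN), (SEA, 35, 24, 10, 8000, NRT, SFO)}
Projecting to dist, hours (5 duplicate(s) eliminated): {(1260, 24), (2000, 24), (2730, 24), (6740, 24), (8000, 24)}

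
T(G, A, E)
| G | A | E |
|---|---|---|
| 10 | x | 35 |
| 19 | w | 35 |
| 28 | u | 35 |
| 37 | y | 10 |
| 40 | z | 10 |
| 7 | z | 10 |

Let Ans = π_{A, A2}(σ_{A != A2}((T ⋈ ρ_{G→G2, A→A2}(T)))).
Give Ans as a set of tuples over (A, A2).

{(u, w), (u, x), (w, u), (w, x), (x, u), (x, w), (y, z), (z, y)}

ρ[G→G2, A→A2]: schema becomes (G2, A2, E); tuples unchanged.
Joining T and ρ_{G→G2, A→A2}(T) on E yields {(10, x, 35, 10, x), (10, x, 35, 19, w), (10, x, 35, 28, u), (19, w, 35, 10, x), (19, w, 35, 19, w), (19, w, 35, 28, u), (28, u, 35, 10, x), (28, u, 35, 19, w), (28, u, 35, 28, u), (37, y, 10, 37, y), (37, y, 10, 40, z), (37, y, 10, 7, z), (40, z, 10, 37, y), (40, z, 10, 40, z), (40, z, 10, 7, z), (7, z, 10, 37, y), (7, z, 10, 40, z), (7, z, 10, 7, z)}.
Selection A != A2: {(10, x, 35, 19, w), (10, x, 35, 28, u), (19, w, 35, 10, x), (19, w, 35, 28, u), (28, u, 35, 10, x), (28, u, 35, 19, w), (37, y, 10, 40, z), (37, y, 10, 7, z), (40, z, 10, 37, y), (7, z, 10, 37, y)}
Projecting to A, A2 (2 duplicate(s) eliminated): {(u, w), (u, x), (w, u), (w, x), (x, u), (x, w), (y, z), (z, y)}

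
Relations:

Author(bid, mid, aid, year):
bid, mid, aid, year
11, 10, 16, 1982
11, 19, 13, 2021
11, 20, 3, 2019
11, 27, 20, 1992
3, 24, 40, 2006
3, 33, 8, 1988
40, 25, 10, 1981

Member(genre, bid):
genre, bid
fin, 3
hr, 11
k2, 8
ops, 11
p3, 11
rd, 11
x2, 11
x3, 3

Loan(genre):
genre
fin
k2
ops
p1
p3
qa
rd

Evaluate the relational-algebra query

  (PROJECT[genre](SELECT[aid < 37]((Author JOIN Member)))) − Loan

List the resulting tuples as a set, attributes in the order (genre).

{hr, x2, x3}

Natural join on bid: {(11, 10, 16, 1982, hr), (11, 10, 16, 1982, ops), (11, 10, 16, 1982, p3), (11, 10, 16, 1982, rd), (11, 10, 16, 1982, x2), (11, 19, 13, 2021, hr), (11, 19, 13, 2021, ops), (11, 19, 13, 2021, p3), (11, 19, 13, 2021, rd), (11, 19, 13, 2021, x2), (11, 20, 3, 2019, hr), (11, 20, 3, 2019, ops), (11, 20, 3, 2019, p3), (11, 20, 3, 2019, rd), (11, 20, 3, 2019, x2), (11, 27, 20, 1992, hr), (11, 27, 20, 1992, ops), (11, 27, 20, 1992, p3), (11, 27, 20, 1992, rd), (11, 27, 20, 1992, x2), (3, 24, 40, 2006, fin), (3, 24, 40, 2006, x3), (3, 33, 8, 1988, fin), (3, 33, 8, 1988, x3)}
Filtering on aid < 37 leaves {(11, 10, 16, 1982, hr), (11, 10, 16, 1982, ops), (11, 10, 16, 1982, p3), (11, 10, 16, 1982, rd), (11, 10, 16, 1982, x2), (11, 19, 13, 2021, hr), (11, 19, 13, 2021, ops), (11, 19, 13, 2021, p3), (11, 19, 13, 2021, rd), (11, 19, 13, 2021, x2), (11, 20, 3, 2019, hr), (11, 20, 3, 2019, ops), (11, 20, 3, 2019, p3), (11, 20, 3, 2019, rd), (11, 20, 3, 2019, x2), (11, 27, 20, 1992, hr), (11, 27, 20, 1992, ops), (11, 27, 20, 1992, p3), (11, 27, 20, 1992, rd), (11, 27, 20, 1992, x2), (3, 33, 8, 1988, fin), (3, 33, 8, 1988, x3)}.
π_{genre} gives {fin, hr, ops, p3, rd, x2, x3} (15 duplicate(s) eliminated).
Taking the difference: {hr, x2, x3}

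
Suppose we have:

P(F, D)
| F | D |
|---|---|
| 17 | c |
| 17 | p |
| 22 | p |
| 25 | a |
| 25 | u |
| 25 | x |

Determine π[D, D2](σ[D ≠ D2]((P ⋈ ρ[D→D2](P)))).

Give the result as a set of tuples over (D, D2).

{(a, u), (a, x), (c, p), (p, c), (u, a), (u, x), (x, a), (x, u)}

ρ[D→D2]: schema becomes (F, D2); tuples unchanged.
Natural join on F: {(17, c, c), (17, c, p), (17, p, c), (17, p, p), (22, p, p), (25, a, a), (25, a, u), (25, a, x), (25, u, a), (25, u, u), (25, u, x), (25, x, a), (25, x, u), (25, x, x)}
Filtering on D ≠ D2 leaves {(17, c, p), (17, p, c), (25, a, u), (25, a, x), (25, u, a), (25, u, x), (25, x, a), (25, x, u)}.
π[D, D2]: project onto (D, D2) → {(a, u), (a, x), (c, p), (p, c), (u, a), (u, x), (x, a), (x, u)}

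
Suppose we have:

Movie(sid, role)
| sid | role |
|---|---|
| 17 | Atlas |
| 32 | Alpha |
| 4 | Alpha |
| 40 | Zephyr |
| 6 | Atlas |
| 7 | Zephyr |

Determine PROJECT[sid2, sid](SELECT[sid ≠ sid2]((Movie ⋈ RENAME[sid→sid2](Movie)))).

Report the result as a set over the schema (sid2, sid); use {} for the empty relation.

ρ[sid→sid2]: schema becomes (sid2, role); tuples unchanged.
Movie ⋈ RENAME[sid→sid2](Movie) (natural join on role): {(17, Atlas, 17), (17, Atlas, 6), (32, Alpha, 32), (32, Alpha, 4), (4, Alpha, 32), (4, Alpha, 4), (40, Zephyr, 40), (40, Zephyr, 7), (6, Atlas, 17), (6, Atlas, 6), (7, Zephyr, 40), (7, Zephyr, 7)}
Filtering on sid ≠ sid2 leaves {(17, Atlas, 6), (32, Alpha, 4), (4, Alpha, 32), (40, Zephyr, 7), (6, Atlas, 17), (7, Zephyr, 40)}.
Projecting to sid2, sid: {(17, 6), (32, 4), (4, 32), (40, 7), (6, 17), (7, 40)}

{(17, 6), (32, 4), (4, 32), (40, 7), (6, 17), (7, 40)}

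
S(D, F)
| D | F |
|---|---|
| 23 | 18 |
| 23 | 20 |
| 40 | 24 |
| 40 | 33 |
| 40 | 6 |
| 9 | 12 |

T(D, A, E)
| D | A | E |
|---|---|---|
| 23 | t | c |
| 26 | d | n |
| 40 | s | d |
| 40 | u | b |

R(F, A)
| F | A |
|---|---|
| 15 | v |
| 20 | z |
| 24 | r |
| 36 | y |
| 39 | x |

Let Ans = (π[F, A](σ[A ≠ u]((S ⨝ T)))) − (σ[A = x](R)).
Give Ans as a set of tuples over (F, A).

Natural join on D: {(23, 18, t, c), (23, 20, t, c), (40, 24, s, d), (40, 24, u, b), (40, 33, s, d), (40, 33, u, b), (40, 6, s, d), (40, 6, u, b)}
Filtering on A ≠ u leaves {(23, 18, t, c), (23, 20, t, c), (40, 24, s, d), (40, 33, s, d), (40, 6, s, d)}.
Projecting to F, A: {(18, t), (20, t), (24, s), (33, s), (6, s)}
Filtering on A = x leaves {(39, x)}.
Set difference of the two operands is {(18, t), (20, t), (24, s), (33, s), (6, s)}.

{(18, t), (20, t), (24, s), (33, s), (6, s)}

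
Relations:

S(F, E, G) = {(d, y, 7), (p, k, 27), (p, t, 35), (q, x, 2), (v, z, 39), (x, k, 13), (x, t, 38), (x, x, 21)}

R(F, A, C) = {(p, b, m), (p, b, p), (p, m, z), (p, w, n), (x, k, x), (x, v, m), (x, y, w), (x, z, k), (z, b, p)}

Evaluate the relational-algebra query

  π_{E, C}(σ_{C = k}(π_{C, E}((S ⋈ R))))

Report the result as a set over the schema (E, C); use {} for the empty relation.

{(k, k), (t, k), (x, k)}

Joining S and R on F yields {(p, k, 27, b, m), (p, k, 27, b, p), (p, k, 27, m, z), (p, k, 27, w, n), (p, t, 35, b, m), (p, t, 35, b, p), (p, t, 35, m, z), (p, t, 35, w, n), (x, k, 13, k, x), (x, k, 13, v, m), (x, k, 13, y, w), (x, k, 13, z, k), (x, t, 38, k, x), (x, t, 38, v, m), (x, t, 38, y, w), (x, t, 38, z, k), (x, x, 21, k, x), (x, x, 21, v, m), (x, x, 21, y, w), (x, x, 21, z, k)}.
Projecting to C, E (2 duplicate(s) eliminated): {(k, k), (k, t), (k, x), (m, k), (m, t), (m, x), (n, k), (n, t), (p, k), (p, t), (w, k), (w, t), (w, x), (x, k), (x, t), (x, x), (z, k), (z, t)}
Apply σ_{C = k}; surviving tuples: {(k, k), (k, t), (k, x)}
Projecting to E, C: {(k, k), (t, k), (x, k)}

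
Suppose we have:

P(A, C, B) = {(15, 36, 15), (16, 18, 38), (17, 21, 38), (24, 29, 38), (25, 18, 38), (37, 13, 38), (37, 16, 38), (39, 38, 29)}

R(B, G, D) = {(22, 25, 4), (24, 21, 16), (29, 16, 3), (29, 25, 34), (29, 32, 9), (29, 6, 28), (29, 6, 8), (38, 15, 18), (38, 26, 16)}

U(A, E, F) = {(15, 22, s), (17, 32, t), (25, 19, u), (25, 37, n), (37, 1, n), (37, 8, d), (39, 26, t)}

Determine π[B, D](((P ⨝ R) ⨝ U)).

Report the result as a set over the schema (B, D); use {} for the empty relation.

{(29, 28), (29, 3), (29, 34), (29, 8), (29, 9), (38, 16), (38, 18)}

Joining P and R on B yields {(16, 18, 38, 15, 18), (16, 18, 38, 26, 16), (17, 21, 38, 15, 18), (17, 21, 38, 26, 16), (24, 29, 38, 15, 18), (24, 29, 38, 26, 16), (25, 18, 38, 15, 18), (25, 18, 38, 26, 16), (37, 13, 38, 15, 18), (37, 13, 38, 26, 16), (37, 16, 38, 15, 18), (37, 16, 38, 26, 16), (39, 38, 29, 16, 3), (39, 38, 29, 25, 34), (39, 38, 29, 32, 9), (39, 38, 29, 6, 28), (39, 38, 29, 6, 8)}.
Joining (P ⨝ R) and U on A yields {(17, 21, 38, 15, 18, 32, t), (17, 21, 38, 26, 16, 32, t), (25, 18, 38, 15, 18, 19, u), (25, 18, 38, 15, 18, 37, n), (25, 18, 38, 26, 16, 19, u), (25, 18, 38, 26, 16, 37, n), (37, 13, 38, 15, 18, 1, n), (37, 13, 38, 15, 18, 8, d), (37, 13, 38, 26, 16, 1, n), (37, 13, 38, 26, 16, 8, d), (37, 16, 38, 15, 18, 1, n), (37, 16, 38, 15, 18, 8, d), (37, 16, 38, 26, 16, 1, n), (37, 16, 38, 26, 16, 8, d), (39, 38, 29, 16, 3, 26, t), (39, 38, 29, 25, 34, 26, t), (39, 38, 29, 32, 9, 26, t), (39, 38, 29, 6, 28, 26, t), (39, 38, 29, 6, 8, 26, t)}.
π[B, D]: project onto (B, D) (12 duplicate(s) eliminated) → {(29, 28), (29, 3), (29, 34), (29, 8), (29, 9), (38, 16), (38, 18)}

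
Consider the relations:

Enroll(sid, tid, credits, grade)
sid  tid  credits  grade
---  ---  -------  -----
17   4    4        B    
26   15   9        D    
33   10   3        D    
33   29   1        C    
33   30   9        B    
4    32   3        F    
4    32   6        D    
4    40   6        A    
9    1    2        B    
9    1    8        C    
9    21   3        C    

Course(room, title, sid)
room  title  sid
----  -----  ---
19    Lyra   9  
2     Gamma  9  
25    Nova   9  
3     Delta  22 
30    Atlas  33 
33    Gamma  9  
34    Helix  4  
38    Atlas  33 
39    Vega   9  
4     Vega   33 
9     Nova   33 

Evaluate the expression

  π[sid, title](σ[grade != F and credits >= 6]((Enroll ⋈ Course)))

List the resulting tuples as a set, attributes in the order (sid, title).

{(33, Atlas), (33, Nova), (33, Vega), (4, Helix), (9, Gamma), (9, Lyra), (9, Nova), (9, Vega)}

Joining Enroll and Course on sid yields {(33, 10, 3, D, 30, Atlas), (33, 10, 3, D, 38, Atlas), (33, 10, 3, D, 4, Vega), (33, 10, 3, D, 9, Nova), (33, 29, 1, C, 30, Atlas), (33, 29, 1, C, 38, Atlas), (33, 29, 1, C, 4, Vega), (33, 29, 1, C, 9, Nova), (33, 30, 9, B, 30, Atlas), (33, 30, 9, B, 38, Atlas), (33, 30, 9, B, 4, Vega), (33, 30, 9, B, 9, Nova), (4, 32, 3, F, 34, Helix), (4, 32, 6, D, 34, Helix), (4, 40, 6, A, 34, Helix), (9, 1, 2, B, 19, Lyra), (9, 1, 2, B, 2, Gamma), (9, 1, 2, B, 25, Nova), (9, 1, 2, B, 33, Gamma), (9, 1, 2, B, 39, Vega), (9, 1, 8, C, 19, Lyra), (9, 1, 8, C, 2, Gamma), (9, 1, 8, C, 25, Nova), (9, 1, 8, C, 33, Gamma), (9, 1, 8, C, 39, Vega), (9, 21, 3, C, 19, Lyra), (9, 21, 3, C, 2, Gamma), (9, 21, 3, C, 25, Nova), (9, 21, 3, C, 33, Gamma), (9, 21, 3, C, 39, Vega)}.
Apply σ_{grade != F and credits >= 6}; surviving tuples: {(33, 30, 9, B, 30, Atlas), (33, 30, 9, B, 38, Atlas), (33, 30, 9, B, 4, Vega), (33, 30, 9, B, 9, Nova), (4, 32, 6, D, 34, Helix), (4, 40, 6, A, 34, Helix), (9, 1, 8, C, 19, Lyra), (9, 1, 8, C, 2, Gamma), (9, 1, 8, C, 25, Nova), (9, 1, 8, C, 33, Gamma), (9, 1, 8, C, 39, Vega)}
Keep only column(s) sid, title (3 duplicate(s) eliminated): {(33, Atlas), (33, Nova), (33, Vega), (4, Helix), (9, Gamma), (9, Lyra), (9, Nova), (9, Vega)}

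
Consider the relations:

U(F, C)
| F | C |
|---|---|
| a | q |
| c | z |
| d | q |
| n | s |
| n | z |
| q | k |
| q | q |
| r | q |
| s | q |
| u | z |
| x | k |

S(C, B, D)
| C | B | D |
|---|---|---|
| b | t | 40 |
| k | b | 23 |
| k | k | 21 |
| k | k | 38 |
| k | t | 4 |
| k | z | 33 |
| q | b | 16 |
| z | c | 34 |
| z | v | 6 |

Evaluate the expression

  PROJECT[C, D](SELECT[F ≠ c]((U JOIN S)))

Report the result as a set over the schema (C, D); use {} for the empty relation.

{(k, 21), (k, 23), (k, 33), (k, 38), (k, 4), (q, 16), (z, 34), (z, 6)}

U ⋈ S (natural join on C): {(a, q, b, 16), (c, z, c, 34), (c, z, v, 6), (d, q, b, 16), (n, z, c, 34), (n, z, v, 6), (q, k, b, 23), (q, k, k, 21), (q, k, k, 38), (q, k, t, 4), (q, k, z, 33), (q, q, b, 16), (r, q, b, 16), (s, q, b, 16), (u, z, c, 34), (u, z, v, 6), (x, k, b, 23), (x, k, k, 21), (x, k, k, 38), (x, k, t, 4), (x, k, z, 33)}
Filtering on F ≠ c leaves {(a, q, b, 16), (d, q, b, 16), (n, z, c, 34), (n, z, v, 6), (q, k, b, 23), (q, k, k, 21), (q, k, k, 38), (q, k, t, 4), (q, k, z, 33), (q, q, b, 16), (r, q, b, 16), (s, q, b, 16), (u, z, c, 34), (u, z, v, 6), (x, k, b, 23), (x, k, k, 21), (x, k, k, 38), (x, k, t, 4), (x, k, z, 33)}.
Keep only column(s) C, D (11 duplicate(s) eliminated): {(k, 21), (k, 23), (k, 33), (k, 38), (k, 4), (q, 16), (z, 34), (z, 6)}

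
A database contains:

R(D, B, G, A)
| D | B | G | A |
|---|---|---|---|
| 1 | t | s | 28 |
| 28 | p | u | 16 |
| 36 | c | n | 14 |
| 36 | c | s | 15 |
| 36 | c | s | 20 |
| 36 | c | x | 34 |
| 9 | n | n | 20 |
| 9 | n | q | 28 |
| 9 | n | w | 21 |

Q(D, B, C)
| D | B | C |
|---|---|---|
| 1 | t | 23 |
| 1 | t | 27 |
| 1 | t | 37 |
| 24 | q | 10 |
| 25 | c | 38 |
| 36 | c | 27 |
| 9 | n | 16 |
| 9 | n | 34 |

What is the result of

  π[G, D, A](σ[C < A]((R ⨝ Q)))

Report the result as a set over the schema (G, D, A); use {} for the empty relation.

{(n, 9, 20), (q, 9, 28), (s, 1, 28), (w, 9, 21), (x, 36, 34)}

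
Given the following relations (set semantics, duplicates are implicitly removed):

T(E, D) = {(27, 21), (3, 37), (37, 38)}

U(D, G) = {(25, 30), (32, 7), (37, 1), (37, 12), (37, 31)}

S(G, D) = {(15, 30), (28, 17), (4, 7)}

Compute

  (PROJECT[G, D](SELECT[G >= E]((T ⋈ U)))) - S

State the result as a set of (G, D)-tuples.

{(12, 37), (31, 37)}

Joining T and U on D yields {(3, 37, 1), (3, 37, 12), (3, 37, 31)}.
Selection G >= E: {(3, 37, 12), (3, 37, 31)}
π_{G, D} gives {(12, 37), (31, 37)}.
Taking the difference: {(12, 37), (31, 37)}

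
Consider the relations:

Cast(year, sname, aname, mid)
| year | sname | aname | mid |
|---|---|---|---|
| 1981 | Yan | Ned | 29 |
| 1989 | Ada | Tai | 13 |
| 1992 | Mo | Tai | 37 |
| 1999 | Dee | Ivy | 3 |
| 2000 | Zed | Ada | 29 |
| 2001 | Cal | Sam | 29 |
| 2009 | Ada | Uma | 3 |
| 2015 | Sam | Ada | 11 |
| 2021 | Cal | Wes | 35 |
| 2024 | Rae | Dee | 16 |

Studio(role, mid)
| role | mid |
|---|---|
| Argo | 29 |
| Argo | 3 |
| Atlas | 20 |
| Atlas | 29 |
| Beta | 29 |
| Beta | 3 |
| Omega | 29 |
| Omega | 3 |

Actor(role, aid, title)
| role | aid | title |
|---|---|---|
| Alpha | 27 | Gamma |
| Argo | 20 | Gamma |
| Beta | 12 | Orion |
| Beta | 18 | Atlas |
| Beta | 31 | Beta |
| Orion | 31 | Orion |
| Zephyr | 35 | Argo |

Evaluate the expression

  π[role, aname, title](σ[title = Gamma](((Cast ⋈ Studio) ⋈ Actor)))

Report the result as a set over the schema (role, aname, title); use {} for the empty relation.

{(Argo, Ada, Gamma), (Argo, Ivy, Gamma), (Argo, Ned, Gamma), (Argo, Sam, Gamma), (Argo, Uma, Gamma)}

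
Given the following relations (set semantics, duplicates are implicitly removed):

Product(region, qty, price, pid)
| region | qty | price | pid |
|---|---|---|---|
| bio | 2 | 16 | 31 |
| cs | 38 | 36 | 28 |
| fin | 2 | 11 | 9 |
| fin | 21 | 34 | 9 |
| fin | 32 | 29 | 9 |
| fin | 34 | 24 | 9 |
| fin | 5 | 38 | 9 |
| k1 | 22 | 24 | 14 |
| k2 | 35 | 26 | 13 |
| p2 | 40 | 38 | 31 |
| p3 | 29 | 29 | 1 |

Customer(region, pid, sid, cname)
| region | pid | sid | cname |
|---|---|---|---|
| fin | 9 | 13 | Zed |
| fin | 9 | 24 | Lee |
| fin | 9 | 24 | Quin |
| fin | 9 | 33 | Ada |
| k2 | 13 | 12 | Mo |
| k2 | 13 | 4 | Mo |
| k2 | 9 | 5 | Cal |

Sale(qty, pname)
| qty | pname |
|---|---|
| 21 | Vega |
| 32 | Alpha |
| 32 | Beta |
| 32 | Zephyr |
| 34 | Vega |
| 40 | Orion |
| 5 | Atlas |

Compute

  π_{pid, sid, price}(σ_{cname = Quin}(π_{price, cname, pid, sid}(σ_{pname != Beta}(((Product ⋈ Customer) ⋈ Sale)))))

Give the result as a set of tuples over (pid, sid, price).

{(9, 24, 24), (9, 24, 29), (9, 24, 34), (9, 24, 38)}

Joining Product and Customer on region, pid yields {(fin, 2, 11, 9, 13, Zed), (fin, 2, 11, 9, 24, Lee), (fin, 2, 11, 9, 24, Quin), (fin, 2, 11, 9, 33, Ada), (fin, 21, 34, 9, 13, Zed), (fin, 21, 34, 9, 24, Lee), (fin, 21, 34, 9, 24, Quin), (fin, 21, 34, 9, 33, Ada), (fin, 32, 29, 9, 13, Zed), (fin, 32, 29, 9, 24, Lee), (fin, 32, 29, 9, 24, Quin), (fin, 32, 29, 9, 33, Ada), (fin, 34, 24, 9, 13, Zed), (fin, 34, 24, 9, 24, Lee), (fin, 34, 24, 9, 24, Quin), (fin, 34, 24, 9, 33, Ada), (fin, 5, 38, 9, 13, Zed), (fin, 5, 38, 9, 24, Lee), (fin, 5, 38, 9, 24, Quin), (fin, 5, 38, 9, 33, Ada), (k2, 35, 26, 13, 12, Mo), (k2, 35, 26, 13, 4, Mo)}.
Joining (Product ⋈ Customer) and Sale on qty yields {(fin, 21, 34, 9, 13, Zed, Vega), (fin, 21, 34, 9, 24, Lee, Vega), (fin, 21, 34, 9, 24, Quin, Vega), (fin, 21, 34, 9, 33, Ada, Vega), (fin, 32, 29, 9, 13, Zed, Alpha), (fin, 32, 29, 9, 13, Zed, Beta), (fin, 32, 29, 9, 13, Zed, Zephyr), (fin, 32, 29, 9, 24, Lee, Alpha), (fin, 32, 29, 9, 24, Lee, Beta), (fin, 32, 29, 9, 24, Lee, Zephyr), (fin, 32, 29, 9, 24, Quin, Alpha), (fin, 32, 29, 9, 24, Quin, Beta), (fin, 32, 29, 9, 24, Quin, Zephyr), (fin, 32, 29, 9, 33, Ada, Alpha), (fin, 32, 29, 9, 33, Ada, Beta), (fin, 32, 29, 9, 33, Ada, Zephyr), (fin, 34, 24, 9, 13, Zed, Vega), (fin, 34, 24, 9, 24, Lee, Vega), (fin, 34, 24, 9, 24, Quin, Vega), (fin, 34, 24, 9, 33, Ada, Vega), (fin, 5, 38, 9, 13, Zed, Atlas), (fin, 5, 38, 9, 24, Lee, Atlas), (fin, 5, 38, 9, 24, Quin, Atlas), (fin, 5, 38, 9, 33, Ada, Atlas)}.
Apply σ_{pname != Beta}; surviving tuples: {(fin, 21, 34, 9, 13, Zed, Vega), (fin, 21, 34, 9, 24, Lee, Vega), (fin, 21, 34, 9, 24, Quin, Vega), (fin, 21, 34, 9, 33, Ada, Vega), (fin, 32, 29, 9, 13, Zed, Alpha), (fin, 32, 29, 9, 13, Zed, Zephyr), (fin, 32, 29, 9, 24, Lee, Alpha), (fin, 32, 29, 9, 24, Lee, Zephyr), (fin, 32, 29, 9, 24, Quin, Alpha), (fin, 32, 29, 9, 24, Quin, Zephyr), (fin, 32, 29, 9, 33, Ada, Alpha), (fin, 32, 29, 9, 33, Ada, Zephyr), (fin, 34, 24, 9, 13, Zed, Vega), (fin, 34, 24, 9, 24, Lee, Vega), (fin, 34, 24, 9, 24, Quin, Vega), (fin, 34, 24, 9, 33, Ada, Vega), (fin, 5, 38, 9, 13, Zed, Atlas), (fin, 5, 38, 9, 24, Lee, Atlas), (fin, 5, 38, 9, 24, Quin, Atlas), (fin, 5, 38, 9, 33, Ada, Atlas)}
Projecting to price, cname, pid, sid (4 duplicate(s) eliminated): {(24, Ada, 9, 33), (24, Lee, 9, 24), (24, Quin, 9, 24), (24, Zed, 9, 13), (29, Ada, 9, 33), (29, Lee, 9, 24), (29, Quin, 9, 24), (29, Zed, 9, 13), (34, Ada, 9, 33), (34, Lee, 9, 24), (34, Quin, 9, 24), (34, Zed, 9, 13), (38, Ada, 9, 33), (38, Lee, 9, 24), (38, Quin, 9, 24), (38, Zed, 9, 13)}
Apply σ_{cname = Quin}; surviving tuples: {(24, Quin, 9, 24), (29, Quin, 9, 24), (34, Quin, 9, 24), (38, Quin, 9, 24)}
Projecting to pid, sid, price: {(9, 24, 24), (9, 24, 29), (9, 24, 34), (9, 24, 38)}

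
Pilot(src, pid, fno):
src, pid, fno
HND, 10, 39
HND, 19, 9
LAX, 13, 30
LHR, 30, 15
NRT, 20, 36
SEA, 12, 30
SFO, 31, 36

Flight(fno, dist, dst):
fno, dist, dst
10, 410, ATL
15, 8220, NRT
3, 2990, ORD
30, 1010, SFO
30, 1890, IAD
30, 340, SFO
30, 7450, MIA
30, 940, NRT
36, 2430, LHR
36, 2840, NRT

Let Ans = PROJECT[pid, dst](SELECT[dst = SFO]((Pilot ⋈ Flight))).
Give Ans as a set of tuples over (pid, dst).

Natural join on fno: {(LAX, 13, 30, 1010, SFO), (LAX, 13, 30, 1890, IAD), (LAX, 13, 30, 340, SFO), (LAX, 13, 30, 7450, MIA), (LAX, 13, 30, 940, NRT), (LHR, 30, 15, 8220, NRT), (NRT, 20, 36, 2430, LHR), (NRT, 20, 36, 2840, NRT), (SEA, 12, 30, 1010, SFO), (SEA, 12, 30, 1890, IAD), (SEA, 12, 30, 340, SFO), (SEA, 12, 30, 7450, MIA), (SEA, 12, 30, 940, NRT), (SFO, 31, 36, 2430, LHR), (SFO, 31, 36, 2840, NRT)}
Apply σ_{dst = SFO}; surviving tuples: {(LAX, 13, 30, 1010, SFO), (LAX, 13, 30, 340, SFO), (SEA, 12, 30, 1010, SFO), (SEA, 12, 30, 340, SFO)}
π[pid, dst]: project onto (pid, dst) (2 duplicate(s) eliminated) → {(12, SFO), (13, SFO)}

{(12, SFO), (13, SFO)}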